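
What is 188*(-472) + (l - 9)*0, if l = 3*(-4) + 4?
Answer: -88736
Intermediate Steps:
l = -8 (l = -12 + 4 = -8)
188*(-472) + (l - 9)*0 = 188*(-472) + (-8 - 9)*0 = -88736 - 17*0 = -88736 + 0 = -88736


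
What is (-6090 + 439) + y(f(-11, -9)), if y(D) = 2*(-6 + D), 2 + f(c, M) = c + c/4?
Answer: -11389/2 ≈ -5694.5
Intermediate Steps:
f(c, M) = -2 + 5*c/4 (f(c, M) = -2 + (c + c/4) = -2 + 5*c/4)
y(D) = -12 + 2*D
(-6090 + 439) + y(f(-11, -9)) = (-6090 + 439) + (-12 + 2*(-2 + (5/4)*(-11))) = -5651 + (-12 + 2*(-2 - 55/4)) = -5651 + (-12 + 2*(-63/4)) = -5651 + (-12 - 63/2) = -5651 - 87/2 = -11389/2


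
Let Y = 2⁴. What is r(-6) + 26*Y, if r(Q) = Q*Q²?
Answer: 200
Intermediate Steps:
Y = 16
r(Q) = Q³
r(-6) + 26*Y = (-6)³ + 26*16 = -216 + 416 = 200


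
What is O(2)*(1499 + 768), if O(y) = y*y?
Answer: 9068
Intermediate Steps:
O(y) = y²
O(2)*(1499 + 768) = 2²*(1499 + 768) = 4*2267 = 9068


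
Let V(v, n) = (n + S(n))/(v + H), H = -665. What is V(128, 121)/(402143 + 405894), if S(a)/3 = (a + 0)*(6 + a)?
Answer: -46222/433915869 ≈ -0.00010652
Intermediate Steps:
S(a) = 3*a*(6 + a) (S(a) = 3*((a + 0)*(6 + a)) = 3*(a*(6 + a)) = 3*a*(6 + a))
V(v, n) = (n + 3*n*(6 + n))/(-665 + v) (V(v, n) = (n + 3*n*(6 + n))/(v - 665) = (n + 3*n*(6 + n))/(-665 + v))
V(128, 121)/(402143 + 405894) = (121*(19 + 3*121)/(-665 + 128))/(402143 + 405894) = (121*(19 + 363)/(-537))/808037 = (121*(-1/537)*382)*(1/808037) = -46222/537*1/808037 = -46222/433915869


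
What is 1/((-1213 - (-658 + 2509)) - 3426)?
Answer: -1/6490 ≈ -0.00015408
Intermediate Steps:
1/((-1213 - (-658 + 2509)) - 3426) = 1/((-1213 - 1*1851) - 3426) = 1/((-1213 - 1851) - 3426) = 1/(-3064 - 3426) = 1/(-6490) = -1/6490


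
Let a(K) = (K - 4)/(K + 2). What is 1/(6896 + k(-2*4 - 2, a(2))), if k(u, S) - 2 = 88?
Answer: 1/6986 ≈ 0.00014314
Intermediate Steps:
a(K) = (-4 + K)/(2 + K)
k(u, S) = 90 (k(u, S) = 2 + 88 = 90)
1/(6896 + k(-2*4 - 2, a(2))) = 1/(6896 + 90) = 1/6986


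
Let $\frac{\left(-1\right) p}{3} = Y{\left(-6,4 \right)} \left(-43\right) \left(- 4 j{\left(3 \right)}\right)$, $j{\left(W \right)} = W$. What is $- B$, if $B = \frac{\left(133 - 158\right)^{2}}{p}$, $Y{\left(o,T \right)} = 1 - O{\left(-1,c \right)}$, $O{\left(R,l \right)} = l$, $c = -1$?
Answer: $\frac{625}{3096} \approx 0.20187$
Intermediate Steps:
$Y{\left(o,T \right)} = 2$ ($Y{\left(o,T \right)} = 1 - -1 = 1 + 1 = 2$)
$p = -3096$ ($p = - 3 \cdot 2 \left(-43\right) \left(\left(-4\right) 3\right) = - 3 \left(\left(-86\right) \left(-12\right)\right) = \left(-3\right) 1032 = -3096$)
$B = - \frac{625}{3096}$ ($B = \frac{\left(133 - 158\right)^{2}}{-3096} = \left(-25\right)^{2} \left(- \frac{1}{3096}\right) = 625 \left(- \frac{1}{3096}\right) = - \frac{625}{3096} \approx -0.20187$)
$- B = \left(-1\right) \left(- \frac{625}{3096}\right) = \frac{625}{3096}$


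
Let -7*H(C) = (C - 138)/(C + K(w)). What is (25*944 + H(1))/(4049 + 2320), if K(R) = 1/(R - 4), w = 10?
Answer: 105202/28371 ≈ 3.7081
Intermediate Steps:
K(R) = 1/(-4 + R)
H(C) = -(-138 + C)/(7*(⅙ + C)) (H(C) = -(C - 138)/(7*(C + 1/(-4 + 10))) = -(-138 + C)/(7*(C + 1/6)) = -(-138 + C)/(7*(C + ⅙)) = -(-138 + C)/(7*(⅙ + C)))
(25*944 + H(1))/(4049 + 2320) = (25*944 + 6*(138 - 1*1)/(7*(1 + 6*1)))/(4049 + 2320) = (23600 + 6*(138 - 1)/(7*(1 + 6)))/6369 = (23600 + (6/7)*137/7)*(1/6369) = (23600 + (6/7)*(⅐)*137)*(1/6369) = (23600 + 822/49)*(1/6369) = (1157222/49)*(1/6369) = 105202/28371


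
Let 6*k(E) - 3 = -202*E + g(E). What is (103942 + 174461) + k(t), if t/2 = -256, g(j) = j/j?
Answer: 295641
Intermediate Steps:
g(j) = 1
t = -512 (t = 2*(-256) = -512)
k(E) = ⅔ - 101*E/3 (k(E) = ½ + (-202*E + 1)/6 = ½ + (1 - 202*E)/6 = ½ + (⅙ - 101*E/3) = ⅔ - 101*E/3)
(103942 + 174461) + k(t) = (103942 + 174461) + (⅔ - 101/3*(-512)) = 278403 + (⅔ + 51712/3) = 278403 + 17238 = 295641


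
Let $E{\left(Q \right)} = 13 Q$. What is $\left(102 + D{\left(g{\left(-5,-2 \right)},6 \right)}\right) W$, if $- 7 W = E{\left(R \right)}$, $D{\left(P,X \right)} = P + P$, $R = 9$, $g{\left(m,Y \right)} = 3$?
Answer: $- \frac{12636}{7} \approx -1805.1$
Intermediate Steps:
$D{\left(P,X \right)} = 2 P$
$W = - \frac{117}{7}$ ($W = - \frac{13 \cdot 9}{7} = \left(- \frac{1}{7}\right) 117 = - \frac{117}{7} \approx -16.714$)
$\left(102 + D{\left(g{\left(-5,-2 \right)},6 \right)}\right) W = \left(102 + 2 \cdot 3\right) \left(- \frac{117}{7}\right) = \left(102 + 6\right) \left(- \frac{117}{7}\right) = 108 \left(- \frac{117}{7}\right) = - \frac{12636}{7}$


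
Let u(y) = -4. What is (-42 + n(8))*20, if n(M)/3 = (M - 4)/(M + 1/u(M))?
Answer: -25080/31 ≈ -809.03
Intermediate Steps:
n(M) = 3*(-4 + M)/(-¼ + M) (n(M) = 3*((M - 4)/(M + 1/(-4))) = 3*((-4 + M)/(M - ¼)) = 3*((-4 + M)/(-¼ + M)) = 3*(-4 + M)/(-¼ + M))
(-42 + n(8))*20 = (-42 + 12*(4 - 1*8)/(1 - 4*8))*20 = (-42 + 12*(4 - 8)/(1 - 32))*20 = (-42 + 12*(-4)/(-31))*20 = (-42 + 12*(-1/31)*(-4))*20 = (-42 + 48/31)*20 = -1254/31*20 = -25080/31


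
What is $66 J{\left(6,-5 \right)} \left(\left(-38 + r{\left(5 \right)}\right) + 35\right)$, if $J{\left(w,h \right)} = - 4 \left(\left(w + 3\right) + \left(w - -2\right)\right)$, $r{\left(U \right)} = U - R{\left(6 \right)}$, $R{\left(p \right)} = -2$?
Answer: $-17952$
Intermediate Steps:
$r{\left(U \right)} = 2 + U$ ($r{\left(U \right)} = U - -2 = U + 2 = 2 + U$)
$J{\left(w,h \right)} = -20 - 8 w$ ($J{\left(w,h \right)} = - 4 \left(\left(3 + w\right) + \left(w + 2\right)\right) = - 4 \left(\left(3 + w\right) + \left(2 + w\right)\right) = - 4 \left(5 + 2 w\right) = -20 - 8 w$)
$66 J{\left(6,-5 \right)} \left(\left(-38 + r{\left(5 \right)}\right) + 35\right) = 66 \left(-20 - 48\right) \left(\left(-38 + \left(2 + 5\right)\right) + 35\right) = 66 \left(-20 - 48\right) \left(\left(-38 + 7\right) + 35\right) = 66 \left(-68\right) \left(-31 + 35\right) = \left(-4488\right) 4 = -17952$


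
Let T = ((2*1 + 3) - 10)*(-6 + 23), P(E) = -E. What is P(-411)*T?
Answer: -34935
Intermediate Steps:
T = -85 (T = ((2 + 3) - 10)*17 = (5 - 10)*17 = -5*17 = -85)
P(-411)*T = -1*(-411)*(-85) = 411*(-85) = -34935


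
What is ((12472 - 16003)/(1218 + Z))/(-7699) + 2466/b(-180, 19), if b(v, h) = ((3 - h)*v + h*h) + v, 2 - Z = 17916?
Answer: 316975006473/393468604744 ≈ 0.80559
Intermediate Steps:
Z = -17914 (Z = 2 - 1*17916 = 2 - 17916 = -17914)
b(v, h) = v + h**2 + v*(3 - h) (b(v, h) = (v*(3 - h) + h**2) + v = (h**2 + v*(3 - h)) + v = v + h**2 + v*(3 - h))
((12472 - 16003)/(1218 + Z))/(-7699) + 2466/b(-180, 19) = ((12472 - 16003)/(1218 - 17914))/(-7699) + 2466/(19**2 + 4*(-180) - 1*19*(-180)) = -3531/(-16696)*(-1/7699) + 2466/(361 - 720 + 3420) = -3531*(-1/16696)*(-1/7699) + 2466/3061 = (3531/16696)*(-1/7699) + 2466*(1/3061) = -3531/128542504 + 2466/3061 = 316975006473/393468604744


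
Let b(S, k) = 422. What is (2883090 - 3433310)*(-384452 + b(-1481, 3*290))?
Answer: 211300986600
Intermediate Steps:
(2883090 - 3433310)*(-384452 + b(-1481, 3*290)) = (2883090 - 3433310)*(-384452 + 422) = -550220*(-384030) = 211300986600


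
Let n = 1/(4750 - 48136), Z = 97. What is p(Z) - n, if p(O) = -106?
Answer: -4598915/43386 ≈ -106.00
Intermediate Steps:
n = -1/43386 (n = 1/(-43386) = -1/43386 ≈ -2.3049e-5)
p(Z) - n = -106 - 1*(-1/43386) = -106 + 1/43386 = -4598915/43386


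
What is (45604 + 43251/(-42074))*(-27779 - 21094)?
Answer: -93772597975485/42074 ≈ -2.2288e+9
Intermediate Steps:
(45604 + 43251/(-42074))*(-27779 - 21094) = (45604 + 43251*(-1/42074))*(-48873) = (45604 - 43251/42074)*(-48873) = (1918699445/42074)*(-48873) = -93772597975485/42074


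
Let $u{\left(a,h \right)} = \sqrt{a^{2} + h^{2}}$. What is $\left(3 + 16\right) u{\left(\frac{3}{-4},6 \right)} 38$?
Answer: $\frac{1083 \sqrt{65}}{2} \approx 4365.7$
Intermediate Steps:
$\left(3 + 16\right) u{\left(\frac{3}{-4},6 \right)} 38 = \left(3 + 16\right) \sqrt{\left(\frac{3}{-4}\right)^{2} + 6^{2}} \cdot 38 = 19 \sqrt{\left(3 \left(- \frac{1}{4}\right)\right)^{2} + 36} \cdot 38 = 19 \sqrt{\left(- \frac{3}{4}\right)^{2} + 36} \cdot 38 = 19 \sqrt{\frac{9}{16} + 36} \cdot 38 = 19 \sqrt{\frac{585}{16}} \cdot 38 = 19 \frac{3 \sqrt{65}}{4} \cdot 38 = \frac{57 \sqrt{65}}{4} \cdot 38 = \frac{1083 \sqrt{65}}{2}$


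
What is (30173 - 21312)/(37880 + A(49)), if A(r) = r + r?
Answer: 8861/37978 ≈ 0.23332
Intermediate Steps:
A(r) = 2*r
(30173 - 21312)/(37880 + A(49)) = (30173 - 21312)/(37880 + 2*49) = 8861/(37880 + 98) = 8861/37978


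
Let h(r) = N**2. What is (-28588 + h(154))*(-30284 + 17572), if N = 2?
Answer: 363359808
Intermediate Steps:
h(r) = 4 (h(r) = 2**2 = 4)
(-28588 + h(154))*(-30284 + 17572) = (-28588 + 4)*(-30284 + 17572) = -28584*(-12712) = 363359808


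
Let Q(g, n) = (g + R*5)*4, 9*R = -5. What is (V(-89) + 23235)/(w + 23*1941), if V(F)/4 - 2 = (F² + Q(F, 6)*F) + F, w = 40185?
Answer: 1667363/763452 ≈ 2.1840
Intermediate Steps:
R = -5/9 (R = (⅑)*(-5) = -5/9 ≈ -0.55556)
Q(g, n) = -100/9 + 4*g (Q(g, n) = (g - 5/9*5)*4 = (g - 25/9)*4 = (-25/9 + g)*4 = -100/9 + 4*g)
V(F) = 8 + 4*F + 4*F² + 4*F*(-100/9 + 4*F) (V(F) = 8 + 4*((F² + (-100/9 + 4*F)*F) + F) = 8 + 4*((F² + F*(-100/9 + 4*F)) + F) = 8 + 4*(F + F² + F*(-100/9 + 4*F)) = 8 + (4*F + 4*F² + 4*F*(-100/9 + 4*F)) = 8 + 4*F + 4*F² + 4*F*(-100/9 + 4*F))
(V(-89) + 23235)/(w + 23*1941) = ((8 + 20*(-89)² - 364/9*(-89)) + 23235)/(40185 + 23*1941) = ((8 + 20*7921 + 32396/9) + 23235)/(40185 + 44643) = ((8 + 158420 + 32396/9) + 23235)/84828 = (1458248/9 + 23235)*(1/84828) = (1667363/9)*(1/84828) = 1667363/763452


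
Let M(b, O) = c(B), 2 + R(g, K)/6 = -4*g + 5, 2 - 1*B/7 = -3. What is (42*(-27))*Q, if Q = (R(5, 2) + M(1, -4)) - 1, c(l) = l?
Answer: 77112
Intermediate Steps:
B = 35 (B = 14 - 7*(-3) = 14 + 21 = 35)
R(g, K) = 18 - 24*g (R(g, K) = -12 + 6*(-4*g + 5) = -12 + 6*(5 - 4*g) = -12 + (30 - 24*g) = 18 - 24*g)
M(b, O) = 35
Q = -68 (Q = ((18 - 24*5) + 35) - 1 = ((18 - 120) + 35) - 1 = (-102 + 35) - 1 = -67 - 1 = -68)
(42*(-27))*Q = (42*(-27))*(-68) = -1134*(-68) = 77112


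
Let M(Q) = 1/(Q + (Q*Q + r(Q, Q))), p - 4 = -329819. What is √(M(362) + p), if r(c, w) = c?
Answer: I*√1431628450677698/65884 ≈ 574.29*I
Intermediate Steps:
p = -329815 (p = 4 - 329819 = -329815)
M(Q) = 1/(Q² + 2*Q) (M(Q) = 1/(Q + (Q*Q + Q)) = 1/(Q + (Q² + Q)) = 1/(Q + (Q + Q²)) = 1/(Q² + 2*Q))
√(M(362) + p) = √(1/(362*(2 + 362)) - 329815) = √((1/362)/364 - 329815) = √((1/362)*(1/364) - 329815) = √(1/131768 - 329815) = √(-43459062919/131768) = I*√1431628450677698/65884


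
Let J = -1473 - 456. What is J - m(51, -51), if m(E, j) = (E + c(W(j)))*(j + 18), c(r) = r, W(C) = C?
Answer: -1929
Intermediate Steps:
J = -1929
m(E, j) = (18 + j)*(E + j) (m(E, j) = (E + j)*(j + 18) = (E + j)*(18 + j) = (18 + j)*(E + j))
J - m(51, -51) = -1929 - ((-51)² + 18*51 + 18*(-51) + 51*(-51)) = -1929 - (2601 + 918 - 918 - 2601) = -1929 - 1*0 = -1929 + 0 = -1929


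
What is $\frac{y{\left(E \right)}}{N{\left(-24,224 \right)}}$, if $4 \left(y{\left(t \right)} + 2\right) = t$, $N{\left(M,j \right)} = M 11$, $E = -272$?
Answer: $\frac{35}{132} \approx 0.26515$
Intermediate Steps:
$N{\left(M,j \right)} = 11 M$
$y{\left(t \right)} = -2 + \frac{t}{4}$
$\frac{y{\left(E \right)}}{N{\left(-24,224 \right)}} = \frac{-2 + \frac{1}{4} \left(-272\right)}{11 \left(-24\right)} = \frac{-2 - 68}{-264} = \left(-70\right) \left(- \frac{1}{264}\right) = \frac{35}{132}$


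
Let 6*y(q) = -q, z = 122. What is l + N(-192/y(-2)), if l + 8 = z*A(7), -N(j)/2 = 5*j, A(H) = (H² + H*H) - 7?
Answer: 16854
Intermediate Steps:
y(q) = -q/6 (y(q) = (-q)/6 = -q/6)
A(H) = -7 + 2*H² (A(H) = (H² + H²) - 7 = 2*H² - 7 = -7 + 2*H²)
N(j) = -10*j
l = 11094 (l = -8 + 122*(-7 + 2*7²) = -8 + 122*(-7 + 2*49) = -8 + 122*(-7 + 98) = -8 + 122*91 = -8 + 11102 = 11094)
l + N(-192/y(-2)) = 11094 - (-1920)/((-⅙*(-2))) = 11094 - (-1920)/⅓ = 11094 - (-1920)*3 = 11094 - 10*(-576) = 11094 + 5760 = 16854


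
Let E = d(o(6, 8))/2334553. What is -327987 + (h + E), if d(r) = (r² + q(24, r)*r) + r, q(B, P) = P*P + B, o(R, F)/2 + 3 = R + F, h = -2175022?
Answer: -5843407158295/2334553 ≈ -2.5030e+6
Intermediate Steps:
o(R, F) = -6 + 2*F + 2*R (o(R, F) = -6 + 2*(R + F) = -6 + 2*(F + R) = -6 + (2*F + 2*R) = -6 + 2*F + 2*R)
q(B, P) = B + P² (q(B, P) = P² + B = B + P²)
d(r) = r + r² + r*(24 + r²) (d(r) = (r² + (24 + r²)*r) + r = (r² + r*(24 + r²)) + r = r + r² + r*(24 + r²))
E = 11682/2334553 (E = ((-6 + 2*8 + 2*6)*(25 + (-6 + 2*8 + 2*6) + (-6 + 2*8 + 2*6)²))/2334553 = ((-6 + 16 + 12)*(25 + (-6 + 16 + 12) + (-6 + 16 + 12)²))*(1/2334553) = (22*(25 + 22 + 22²))*(1/2334553) = (22*(25 + 22 + 484))*(1/2334553) = (22*531)*(1/2334553) = 11682*(1/2334553) = 11682/2334553 ≈ 0.0050040)
-327987 + (h + E) = -327987 + (-2175022 + 11682/2334553) = -327987 - 5077704123484/2334553 = -5843407158295/2334553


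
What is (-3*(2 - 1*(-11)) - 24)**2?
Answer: 3969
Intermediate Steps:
(-3*(2 - 1*(-11)) - 24)**2 = (-3*(2 + 11) - 24)**2 = (-3*13 - 24)**2 = (-39 - 24)**2 = (-63)**2 = 3969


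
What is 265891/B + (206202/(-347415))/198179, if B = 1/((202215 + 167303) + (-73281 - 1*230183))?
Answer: 403076708101330088096/22950119095 ≈ 1.7563e+10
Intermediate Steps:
B = 1/66054 (B = 1/(369518 + (-73281 - 230183)) = 1/(369518 - 303464) = 1/66054 ≈ 1.5139e-5)
265891/B + (206202/(-347415))/198179 = 265891/(1/66054) + (206202/(-347415))/198179 = 265891*66054 + (206202*(-1/347415))*(1/198179) = 17563164114 - 68734/115805*1/198179 = 17563164114 - 68734/22950119095 = 403076708101330088096/22950119095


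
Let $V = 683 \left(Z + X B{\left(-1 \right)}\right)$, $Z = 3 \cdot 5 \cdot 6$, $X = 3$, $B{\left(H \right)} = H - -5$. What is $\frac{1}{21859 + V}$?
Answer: $\frac{1}{91525} \approx 1.0926 \cdot 10^{-5}$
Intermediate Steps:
$B{\left(H \right)} = 5 + H$ ($B{\left(H \right)} = H + 5 = 5 + H$)
$Z = 90$ ($Z = 15 \cdot 6 = 90$)
$V = 69666$ ($V = 683 \left(90 + 3 \left(5 - 1\right)\right) = 683 \left(90 + 3 \cdot 4\right) = 683 \left(90 + 12\right) = 683 \cdot 102 = 69666$)
$\frac{1}{21859 + V} = \frac{1}{21859 + 69666} = \frac{1}{91525}$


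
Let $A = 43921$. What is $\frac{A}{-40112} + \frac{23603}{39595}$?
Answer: $- \frac{792288459}{1588234640} \approx -0.49885$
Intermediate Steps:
$\frac{A}{-40112} + \frac{23603}{39595} = \frac{43921}{-40112} + \frac{23603}{39595} = 43921 \left(- \frac{1}{40112}\right) + 23603 \cdot \frac{1}{39595} = - \frac{43921}{40112} + \frac{23603}{39595} = - \frac{792288459}{1588234640}$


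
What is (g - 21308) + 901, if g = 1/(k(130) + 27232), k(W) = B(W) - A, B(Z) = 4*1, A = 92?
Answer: -553927607/27144 ≈ -20407.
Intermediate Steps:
B(Z) = 4
k(W) = -88 (k(W) = 4 - 1*92 = 4 - 92 = -88)
g = 1/27144 (g = 1/(-88 + 27232) = 1/27144 ≈ 3.6841e-5)
(g - 21308) + 901 = (1/27144 - 21308) + 901 = -578384351/27144 + 901 = -553927607/27144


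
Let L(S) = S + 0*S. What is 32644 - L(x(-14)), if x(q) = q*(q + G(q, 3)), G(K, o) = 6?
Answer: 32532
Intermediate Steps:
x(q) = q*(6 + q) (x(q) = q*(q + 6) = q*(6 + q))
L(S) = S (L(S) = S + 0 = S)
32644 - L(x(-14)) = 32644 - (-14)*(6 - 14) = 32644 - (-14)*(-8) = 32644 - 1*112 = 32644 - 112 = 32532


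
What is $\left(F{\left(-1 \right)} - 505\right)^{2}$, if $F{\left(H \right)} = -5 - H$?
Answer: $259081$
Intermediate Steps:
$\left(F{\left(-1 \right)} - 505\right)^{2} = \left(\left(-5 - -1\right) - 505\right)^{2} = \left(\left(-5 + 1\right) - 505\right)^{2} = \left(-4 - 505\right)^{2} = \left(-509\right)^{2} = 259081$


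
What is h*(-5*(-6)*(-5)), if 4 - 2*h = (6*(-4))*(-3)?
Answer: 5100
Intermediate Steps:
h = -34 (h = 2 - 6*(-4)*(-3)/2 = 2 - (-12)*(-3) = 2 - ½*72 = 2 - 36 = -34)
h*(-5*(-6)*(-5)) = -34*(-5*(-6))*(-5) = -1020*(-5) = -34*(-150) = 5100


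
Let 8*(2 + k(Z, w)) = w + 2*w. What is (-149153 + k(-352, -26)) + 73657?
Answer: -302031/4 ≈ -75508.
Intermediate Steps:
k(Z, w) = -2 + 3*w/8 (k(Z, w) = -2 + (w + 2*w)/8 = -2 + (3*w)/8 = -2 + 3*w/8)
(-149153 + k(-352, -26)) + 73657 = (-149153 + (-2 + (3/8)*(-26))) + 73657 = (-149153 + (-2 - 39/4)) + 73657 = (-149153 - 47/4) + 73657 = -596659/4 + 73657 = -302031/4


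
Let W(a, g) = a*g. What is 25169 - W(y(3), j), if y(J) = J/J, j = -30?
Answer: 25199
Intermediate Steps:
y(J) = 1
25169 - W(y(3), j) = 25169 - (-30) = 25169 - 1*(-30) = 25169 + 30 = 25199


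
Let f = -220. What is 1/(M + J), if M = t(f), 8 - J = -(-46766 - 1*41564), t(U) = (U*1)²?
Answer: -1/39922 ≈ -2.5049e-5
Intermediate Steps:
t(U) = U²
J = -88322 (J = 8 - (-1)*(-46766 - 1*41564) = 8 - (-1)*(-46766 - 41564) = 8 - (-1)*(-88330) = 8 - 1*88330 = 8 - 88330 = -88322)
M = 48400 (M = (-220)² = 48400)
1/(M + J) = 1/(48400 - 88322) = 1/(-39922) = -1/39922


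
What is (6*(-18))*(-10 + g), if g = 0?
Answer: 1080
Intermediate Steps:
(6*(-18))*(-10 + g) = (6*(-18))*(-10 + 0) = -108*(-10) = 1080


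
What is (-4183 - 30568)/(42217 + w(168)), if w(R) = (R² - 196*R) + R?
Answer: -34751/37681 ≈ -0.92224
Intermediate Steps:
w(R) = R² - 195*R
(-4183 - 30568)/(42217 + w(168)) = (-4183 - 30568)/(42217 + 168*(-195 + 168)) = -34751/(42217 + 168*(-27)) = -34751/(42217 - 4536) = -34751/37681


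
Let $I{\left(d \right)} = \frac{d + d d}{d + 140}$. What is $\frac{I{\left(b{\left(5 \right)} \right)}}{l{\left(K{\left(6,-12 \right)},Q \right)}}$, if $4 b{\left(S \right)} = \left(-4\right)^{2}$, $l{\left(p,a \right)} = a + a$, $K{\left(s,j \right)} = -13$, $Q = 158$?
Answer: $\frac{5}{11376} \approx 0.00043952$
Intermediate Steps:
$l{\left(p,a \right)} = 2 a$
$b{\left(S \right)} = 4$ ($b{\left(S \right)} = \frac{\left(-4\right)^{2}}{4} = \frac{1}{4} \cdot 16 = 4$)
$I{\left(d \right)} = \frac{d + d^{2}}{140 + d}$
$\frac{I{\left(b{\left(5 \right)} \right)}}{l{\left(K{\left(6,-12 \right)},Q \right)}} = \frac{4 \frac{1}{140 + 4} \left(1 + 4\right)}{2 \cdot 158} = \frac{4 \cdot \frac{1}{144} \cdot 5}{316} = 4 \cdot \frac{1}{144} \cdot 5 \cdot \frac{1}{316} = \frac{5}{36} \cdot \frac{1}{316} = \frac{5}{11376}$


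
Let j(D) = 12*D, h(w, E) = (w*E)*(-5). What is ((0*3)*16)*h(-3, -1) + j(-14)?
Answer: -168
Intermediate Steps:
h(w, E) = -5*E*w (h(w, E) = (E*w)*(-5) = -5*E*w)
((0*3)*16)*h(-3, -1) + j(-14) = ((0*3)*16)*(-5*(-1)*(-3)) + 12*(-14) = (0*16)*(-15) - 168 = 0*(-15) - 168 = 0 - 168 = -168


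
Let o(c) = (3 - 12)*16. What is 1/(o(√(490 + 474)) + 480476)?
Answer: 1/480332 ≈ 2.0819e-6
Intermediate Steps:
o(c) = -144 (o(c) = -9*16 = -144)
1/(o(√(490 + 474)) + 480476) = 1/(-144 + 480476) = 1/480332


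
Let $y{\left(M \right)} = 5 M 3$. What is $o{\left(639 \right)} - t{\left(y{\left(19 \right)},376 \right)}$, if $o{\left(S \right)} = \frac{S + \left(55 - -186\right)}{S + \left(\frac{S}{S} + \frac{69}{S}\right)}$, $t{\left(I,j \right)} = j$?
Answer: $- \frac{51077528}{136343} \approx -374.63$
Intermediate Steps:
$y{\left(M \right)} = 15 M$
$o{\left(S \right)} = \frac{241 + S}{1 + S + \frac{69}{S}}$ ($o{\left(S \right)} = \frac{S + \left(55 + 186\right)}{S + \left(1 + \frac{69}{S}\right)} = \frac{S + 241}{1 + S + \frac{69}{S}} = \frac{241 + S}{1 + S + \frac{69}{S}}$)
$o{\left(639 \right)} - t{\left(y{\left(19 \right)},376 \right)} = \frac{639 \left(241 + 639\right)}{69 + 639 + 639^{2}} - 376 = 639 \frac{1}{69 + 639 + 408321} \cdot 880 - 376 = 639 \cdot \frac{1}{409029} \cdot 880 - 376 = \frac{187440}{136343} - 376 = - \frac{51077528}{136343}$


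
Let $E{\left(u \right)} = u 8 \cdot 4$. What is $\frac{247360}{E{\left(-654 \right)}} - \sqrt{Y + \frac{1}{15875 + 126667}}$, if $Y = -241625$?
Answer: $- \frac{3865}{327} - \frac{i \sqrt{545487814842662}}{47514} \approx -11.82 - 491.55 i$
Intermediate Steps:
$E{\left(u \right)} = 32 u$ ($E{\left(u \right)} = 8 u 4 = 32 u$)
$\frac{247360}{E{\left(-654 \right)}} - \sqrt{Y + \frac{1}{15875 + 126667}} = \frac{247360}{32 \left(-654\right)} - \sqrt{-241625 + \frac{1}{15875 + 126667}} = \frac{247360}{-20928} - \sqrt{-241625 + \frac{1}{142542}} = 247360 \left(- \frac{1}{20928}\right) - \sqrt{-241625 + \frac{1}{142542}} = - \frac{3865}{327} - \sqrt{- \frac{34441710749}{142542}} = - \frac{3865}{327} - \frac{i \sqrt{545487814842662}}{47514}$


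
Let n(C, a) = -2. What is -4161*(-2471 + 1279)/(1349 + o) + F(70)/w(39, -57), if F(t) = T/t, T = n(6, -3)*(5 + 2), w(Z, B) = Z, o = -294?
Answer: 193436357/41145 ≈ 4701.3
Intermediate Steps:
T = -14 (T = -2*(5 + 2) = -2*7 = -14)
F(t) = -14/t
-4161*(-2471 + 1279)/(1349 + o) + F(70)/w(39, -57) = -4161*(-2471 + 1279)/(1349 - 294) - 14/70/39 = -4161/(1055/(-1192)) - 14*1/70*(1/39) = -4161/(1055*(-1/1192)) - ⅕*1/39 = -4161/(-1055/1192) - 1/195 = -4161*(-1192/1055) - 1/195 = 4959912/1055 - 1/195 = 193436357/41145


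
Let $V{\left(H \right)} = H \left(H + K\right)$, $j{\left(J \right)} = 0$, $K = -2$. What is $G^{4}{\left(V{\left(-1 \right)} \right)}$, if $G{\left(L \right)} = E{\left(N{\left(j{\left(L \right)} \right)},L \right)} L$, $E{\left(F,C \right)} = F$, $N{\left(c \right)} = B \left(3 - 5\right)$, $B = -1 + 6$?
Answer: $810000$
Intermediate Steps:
$B = 5$
$V{\left(H \right)} = H \left(-2 + H\right)$ ($V{\left(H \right)} = H \left(H - 2\right) = H \left(-2 + H\right)$)
$N{\left(c \right)} = -10$ ($N{\left(c \right)} = 5 \left(3 - 5\right) = 5 \left(-2\right) = -10$)
$G{\left(L \right)} = - 10 L$
$G^{4}{\left(V{\left(-1 \right)} \right)} = \left(- 10 \left(- (-2 - 1)\right)\right)^{4} = \left(- 10 \left(\left(-1\right) \left(-3\right)\right)\right)^{4} = \left(\left(-10\right) 3\right)^{4} = \left(-30\right)^{4} = 810000$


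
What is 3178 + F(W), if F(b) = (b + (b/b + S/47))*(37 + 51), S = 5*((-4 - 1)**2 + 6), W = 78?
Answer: 489750/47 ≈ 10420.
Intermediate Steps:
S = 155 (S = 5*((-5)**2 + 6) = 5*(25 + 6) = 5*31 = 155)
F(b) = 17776/47 + 88*b (F(b) = (b + (b/b + 155/47))*(37 + 51) = (b + (1 + 155*(1/47)))*88 = (b + (1 + 155/47))*88 = (b + 202/47)*88 = (202/47 + b)*88 = 17776/47 + 88*b)
3178 + F(W) = 3178 + (17776/47 + 88*78) = 3178 + (17776/47 + 6864) = 3178 + 340384/47 = 489750/47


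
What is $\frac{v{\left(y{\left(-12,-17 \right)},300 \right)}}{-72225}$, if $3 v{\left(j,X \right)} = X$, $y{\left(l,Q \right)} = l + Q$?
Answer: $- \frac{4}{2889} \approx -0.0013846$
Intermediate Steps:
$y{\left(l,Q \right)} = Q + l$
$v{\left(j,X \right)} = \frac{X}{3}$
$\frac{v{\left(y{\left(-12,-17 \right)},300 \right)}}{-72225} = \frac{\frac{1}{3} \cdot 300}{-72225} = 100 \left(- \frac{1}{72225}\right) = - \frac{4}{2889}$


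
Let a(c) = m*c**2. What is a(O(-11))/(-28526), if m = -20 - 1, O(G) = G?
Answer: 2541/28526 ≈ 0.089077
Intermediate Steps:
m = -21
a(c) = -21*c**2
a(O(-11))/(-28526) = -21*(-11)**2/(-28526) = -21*121*(-1/28526) = -2541*(-1/28526) = 2541/28526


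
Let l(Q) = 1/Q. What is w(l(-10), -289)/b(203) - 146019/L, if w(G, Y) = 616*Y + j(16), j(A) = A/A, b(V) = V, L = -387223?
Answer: -68904958272/78606269 ≈ -876.58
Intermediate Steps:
j(A) = 1
w(G, Y) = 1 + 616*Y (w(G, Y) = 616*Y + 1 = 1 + 616*Y)
w(l(-10), -289)/b(203) - 146019/L = (1 + 616*(-289))/203 - 146019/(-387223) = (1 - 178024)*(1/203) - 146019*(-1/387223) = -178023*1/203 + 146019/387223 = -178023/203 + 146019/387223 = -68904958272/78606269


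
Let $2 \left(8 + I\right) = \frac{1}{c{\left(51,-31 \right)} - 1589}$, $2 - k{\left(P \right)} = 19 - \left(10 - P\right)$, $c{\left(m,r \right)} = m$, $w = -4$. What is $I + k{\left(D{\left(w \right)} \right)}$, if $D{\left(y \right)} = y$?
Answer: $- \frac{33837}{3076} \approx -11.0$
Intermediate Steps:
$k{\left(P \right)} = -7 - P$ ($k{\left(P \right)} = 2 - \left(19 - \left(10 - P\right)\right) = 2 - \left(19 + \left(-10 + P\right)\right) = 2 - \left(9 + P\right) = -7 - P$)
$I = - \frac{24609}{3076}$ ($I = -8 + \frac{1}{2 \left(51 - 1589\right)} = -8 + \frac{1}{2 \left(-1538\right)} = -8 + \frac{1}{2} \left(- \frac{1}{1538}\right) = -8 - \frac{1}{3076} = - \frac{24609}{3076} \approx -8.0003$)
$I + k{\left(D{\left(w \right)} \right)} = - \frac{24609}{3076} - 3 = - \frac{33837}{3076}$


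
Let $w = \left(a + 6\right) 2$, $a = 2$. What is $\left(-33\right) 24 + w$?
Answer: $-776$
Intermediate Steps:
$w = 16$ ($w = \left(2 + 6\right) 2 = 8 \cdot 2 = 16$)
$\left(-33\right) 24 + w = \left(-33\right) 24 + 16 = -792 + 16 = -776$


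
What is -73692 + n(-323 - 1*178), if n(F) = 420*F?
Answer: -284112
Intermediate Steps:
-73692 + n(-323 - 1*178) = -73692 + 420*(-323 - 1*178) = -73692 + 420*(-323 - 178) = -73692 + 420*(-501) = -73692 - 210420 = -284112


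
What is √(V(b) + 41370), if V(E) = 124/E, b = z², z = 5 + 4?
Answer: √3351094/9 ≈ 203.40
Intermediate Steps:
z = 9
b = 81 (b = 9² = 81)
√(V(b) + 41370) = √(124/81 + 41370) = √(3351094/81) = √3351094/9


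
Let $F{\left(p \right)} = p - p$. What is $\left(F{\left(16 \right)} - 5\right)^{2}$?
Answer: $25$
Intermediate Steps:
$F{\left(p \right)} = 0$
$\left(F{\left(16 \right)} - 5\right)^{2} = \left(0 - 5\right)^{2} = \left(-5\right)^{2} = 25$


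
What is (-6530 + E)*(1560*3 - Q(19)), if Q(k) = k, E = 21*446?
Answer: 13218596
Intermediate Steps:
E = 9366
(-6530 + E)*(1560*3 - Q(19)) = (-6530 + 9366)*(1560*3 - 1*19) = 2836*(4680 - 19) = 2836*4661 = 13218596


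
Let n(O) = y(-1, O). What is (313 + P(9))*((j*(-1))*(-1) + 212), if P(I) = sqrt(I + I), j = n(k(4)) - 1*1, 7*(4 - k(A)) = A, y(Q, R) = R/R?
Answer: 66356 + 636*sqrt(2) ≈ 67256.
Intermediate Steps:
y(Q, R) = 1
k(A) = 4 - A/7
n(O) = 1
j = 0 (j = 1 - 1*1 = 1 - 1 = 0)
P(I) = sqrt(2)*sqrt(I) (P(I) = sqrt(2*I) = sqrt(2)*sqrt(I))
(313 + P(9))*((j*(-1))*(-1) + 212) = (313 + sqrt(2)*sqrt(9))*((0*(-1))*(-1) + 212) = (313 + sqrt(2)*3)*(0*(-1) + 212) = (313 + 3*sqrt(2))*(0 + 212) = (313 + 3*sqrt(2))*212 = 66356 + 636*sqrt(2)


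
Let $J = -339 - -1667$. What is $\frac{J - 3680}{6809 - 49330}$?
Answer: $\frac{2352}{42521} \approx 0.055314$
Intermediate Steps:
$J = 1328$ ($J = -339 + 1667 = 1328$)
$\frac{J - 3680}{6809 - 49330} = \frac{1328 - 3680}{6809 - 49330} = - \frac{2352}{-42521} = \left(-2352\right) \left(- \frac{1}{42521}\right) = \frac{2352}{42521}$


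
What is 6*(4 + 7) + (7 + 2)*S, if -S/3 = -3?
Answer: 147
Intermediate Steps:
S = 9 (S = -3*(-3) = 9)
6*(4 + 7) + (7 + 2)*S = 6*(4 + 7) + (7 + 2)*9 = 6*11 + 9*9 = 66 + 81 = 147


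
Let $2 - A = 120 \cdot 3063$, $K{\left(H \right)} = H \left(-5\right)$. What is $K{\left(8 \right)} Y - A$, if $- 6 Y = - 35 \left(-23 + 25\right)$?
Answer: $\frac{1101274}{3} \approx 3.6709 \cdot 10^{5}$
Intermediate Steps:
$K{\left(H \right)} = - 5 H$
$Y = \frac{35}{3}$ ($Y = - \frac{\left(-35\right) \left(-23 + 25\right)}{6} = - \frac{\left(-35\right) 2}{6} = \left(- \frac{1}{6}\right) \left(-70\right) = \frac{35}{3} \approx 11.667$)
$A = -367558$ ($A = 2 - 120 \cdot 3063 = 2 - 367560 = -367558$)
$K{\left(8 \right)} Y - A = \left(-5\right) 8 \cdot \frac{35}{3} - -367558 = \left(-40\right) \frac{35}{3} + 367558 = - \frac{1400}{3} + 367558 = \frac{1101274}{3}$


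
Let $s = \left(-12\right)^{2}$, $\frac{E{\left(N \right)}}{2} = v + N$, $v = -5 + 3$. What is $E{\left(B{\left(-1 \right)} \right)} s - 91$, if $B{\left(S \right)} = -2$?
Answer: $-1243$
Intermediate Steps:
$v = -2$
$E{\left(N \right)} = -4 + 2 N$ ($E{\left(N \right)} = 2 \left(-2 + N\right) = -4 + 2 N$)
$s = 144$
$E{\left(B{\left(-1 \right)} \right)} s - 91 = \left(-4 + 2 \left(-2\right)\right) 144 - 91 = \left(-4 - 4\right) 144 - 91 = \left(-8\right) 144 - 91 = -1152 - 91 = -1243$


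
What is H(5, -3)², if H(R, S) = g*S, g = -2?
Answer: 36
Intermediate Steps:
H(R, S) = -2*S
H(5, -3)² = (-2*(-3))² = 6² = 36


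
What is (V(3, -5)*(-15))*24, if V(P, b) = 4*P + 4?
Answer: -5760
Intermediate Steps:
V(P, b) = 4 + 4*P
(V(3, -5)*(-15))*24 = ((4 + 4*3)*(-15))*24 = ((4 + 12)*(-15))*24 = (16*(-15))*24 = -240*24 = -5760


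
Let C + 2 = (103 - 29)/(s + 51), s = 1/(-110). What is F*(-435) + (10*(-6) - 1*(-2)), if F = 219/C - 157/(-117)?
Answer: 768973367/4446 ≈ 1.7296e+5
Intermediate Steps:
s = -1/110 ≈ -0.0090909
C = -3078/5609 (C = -2 + (103 - 29)/(-1/110 + 51) = -2 + 74/(5609/110) = -2 + 74*(110/5609) = -2 + 8140/5609 = -3078/5609 ≈ -0.54876)
F = -5305043/13338 (F = 219/(-3078/5609) - 157/(-117) = 219*(-5609/3078) - 157*(-1/117) = -409457/1026 + 157/117 = -5305043/13338 ≈ -397.74)
F*(-435) + (10*(-6) - 1*(-2)) = -5305043/13338*(-435) + (10*(-6) - 1*(-2)) = 769231235/4446 + (-60 + 2) = 769231235/4446 - 58 = 768973367/4446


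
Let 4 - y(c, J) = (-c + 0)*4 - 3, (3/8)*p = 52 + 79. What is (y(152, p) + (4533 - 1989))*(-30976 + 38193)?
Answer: 22798503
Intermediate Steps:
p = 1048/3 (p = 8*(52 + 79)/3 = (8/3)*131 = 1048/3 ≈ 349.33)
y(c, J) = 7 + 4*c (y(c, J) = 4 - ((-c + 0)*4 - 3) = 4 - (-c*4 - 3) = 4 - (-4*c - 3) = 4 - (-3 - 4*c) = 4 + (3 + 4*c) = 7 + 4*c)
(y(152, p) + (4533 - 1989))*(-30976 + 38193) = ((7 + 4*152) + (4533 - 1989))*(-30976 + 38193) = ((7 + 608) + 2544)*7217 = (615 + 2544)*7217 = 3159*7217 = 22798503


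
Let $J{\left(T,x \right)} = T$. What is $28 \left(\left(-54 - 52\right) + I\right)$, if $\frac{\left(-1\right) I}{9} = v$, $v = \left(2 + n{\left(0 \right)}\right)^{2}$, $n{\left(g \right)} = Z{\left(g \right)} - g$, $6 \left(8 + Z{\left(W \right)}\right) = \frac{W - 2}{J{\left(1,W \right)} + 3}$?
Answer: $- \frac{49175}{4} \approx -12294.0$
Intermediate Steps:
$Z{\left(W \right)} = - \frac{97}{12} + \frac{W}{24}$ ($Z{\left(W \right)} = -8 + \frac{\left(W - 2\right) \frac{1}{1 + 3}}{6} = -8 + \frac{\left(-2 + W\right) \frac{1}{4}}{6} = -8 + \frac{- \frac{1}{2} + \frac{W}{4}}{6} = -8 + \left(- \frac{1}{12} + \frac{W}{24}\right) = - \frac{97}{12} + \frac{W}{24}$)
$n{\left(g \right)} = - \frac{97}{12} - \frac{23 g}{24}$ ($n{\left(g \right)} = \left(- \frac{97}{12} + \frac{g}{24}\right) - g = - \frac{97}{12} - \frac{23 g}{24}$)
$v = \frac{5329}{144}$ ($v = \left(2 - \frac{97}{12}\right)^{2} = \left(- \frac{73}{12}\right)^{2} = \frac{5329}{144} \approx 37.007$)
$I = - \frac{5329}{16}$ ($I = \left(-9\right) \frac{5329}{144} = - \frac{5329}{16} \approx -333.06$)
$28 \left(\left(-54 - 52\right) + I\right) = 28 \left(\left(-54 - 52\right) - \frac{5329}{16}\right) = 28 \left(-106 - \frac{5329}{16}\right) = 28 \left(- \frac{7025}{16}\right) = - \frac{49175}{4}$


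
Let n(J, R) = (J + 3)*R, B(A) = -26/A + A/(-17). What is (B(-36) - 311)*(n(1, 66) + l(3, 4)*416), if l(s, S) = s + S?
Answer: -149743636/153 ≈ -9.7872e+5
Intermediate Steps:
B(A) = -26/A - A/17 (B(A) = -26/A + A*(-1/17) = -26/A - A/17)
n(J, R) = R*(3 + J) (n(J, R) = (3 + J)*R = R*(3 + J))
l(s, S) = S + s
(B(-36) - 311)*(n(1, 66) + l(3, 4)*416) = ((-26/(-36) - 1/17*(-36)) - 311)*(66*(3 + 1) + (4 + 3)*416) = ((-26*(-1/36) + 36/17) - 311)*(66*4 + 7*416) = ((13/18 + 36/17) - 311)*(264 + 2912) = (869/306 - 311)*3176 = -94297/306*3176 = -149743636/153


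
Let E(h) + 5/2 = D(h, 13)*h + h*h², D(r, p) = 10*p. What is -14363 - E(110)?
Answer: -2719321/2 ≈ -1.3597e+6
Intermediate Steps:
E(h) = -5/2 + h³ + 130*h (E(h) = -5/2 + ((10*13)*h + h*h²) = -5/2 + (130*h + h³) = -5/2 + (h³ + 130*h) = -5/2 + h³ + 130*h)
-14363 - E(110) = -14363 - (-5/2 + 110³ + 130*110) = -14363 - (-5/2 + 1331000 + 14300) = -14363 - 1*2690595/2 = -14363 - 2690595/2 = -2719321/2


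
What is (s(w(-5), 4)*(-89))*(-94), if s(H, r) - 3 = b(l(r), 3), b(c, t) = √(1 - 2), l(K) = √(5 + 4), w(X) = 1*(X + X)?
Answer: 25098 + 8366*I ≈ 25098.0 + 8366.0*I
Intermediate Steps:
w(X) = 2*X (w(X) = 1*(2*X) = 2*X)
l(K) = 3 (l(K) = √9 = 3)
b(c, t) = I (b(c, t) = √(-1) = I)
s(H, r) = 3 + I
(s(w(-5), 4)*(-89))*(-94) = ((3 + I)*(-89))*(-94) = (-267 - 89*I)*(-94) = 25098 + 8366*I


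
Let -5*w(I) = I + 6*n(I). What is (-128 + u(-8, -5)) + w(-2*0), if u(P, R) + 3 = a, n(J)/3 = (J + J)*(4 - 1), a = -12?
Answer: -143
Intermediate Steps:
n(J) = 18*J (n(J) = 3*((J + J)*(4 - 1)) = 3*((2*J)*3) = 3*(6*J) = 18*J)
u(P, R) = -15 (u(P, R) = -3 - 12 = -15)
w(I) = -109*I/5 (w(I) = -(I + 6*(18*I))/5 = -(I + 108*I)/5 = -109*I/5)
(-128 + u(-8, -5)) + w(-2*0) = (-128 - 15) - (-218)*0/5 = -143 - 109/5*0 = -143 + 0 = -143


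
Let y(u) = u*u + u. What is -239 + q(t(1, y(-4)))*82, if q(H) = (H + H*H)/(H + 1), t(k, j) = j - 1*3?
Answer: 499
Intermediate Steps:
y(u) = u + u² (y(u) = u² + u = u + u²)
t(k, j) = -3 + j (t(k, j) = j - 3 = -3 + j)
q(H) = (H + H²)/(1 + H)
-239 + q(t(1, y(-4)))*82 = -239 + (-3 - 4*(1 - 4))*82 = -239 + (-3 - 4*(-3))*82 = -239 + (-3 + 12)*82 = -239 + 9*82 = -239 + 738 = 499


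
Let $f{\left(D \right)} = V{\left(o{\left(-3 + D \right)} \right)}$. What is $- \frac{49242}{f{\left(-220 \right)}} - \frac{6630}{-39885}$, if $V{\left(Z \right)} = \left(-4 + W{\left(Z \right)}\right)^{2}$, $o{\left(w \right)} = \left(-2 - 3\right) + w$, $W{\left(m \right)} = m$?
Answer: $- \frac{1847315}{2467552} \approx -0.74864$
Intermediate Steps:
$o{\left(w \right)} = -5 + w$
$V{\left(Z \right)} = \left(-4 + Z\right)^{2}$
$f{\left(D \right)} = \left(-12 + D\right)^{2}$ ($f{\left(D \right)} = \left(-4 + \left(-5 + \left(-3 + D\right)\right)\right)^{2} = \left(-4 + \left(-8 + D\right)\right)^{2} = \left(-12 + D\right)^{2}$)
$- \frac{49242}{f{\left(-220 \right)}} - \frac{6630}{-39885} = - \frac{49242}{\left(-12 - 220\right)^{2}} - \frac{6630}{-39885} = - \frac{49242}{\left(-232\right)^{2}} - - \frac{442}{2659} = - \frac{49242}{53824} + \frac{442}{2659} = \left(-49242\right) \frac{1}{53824} + \frac{442}{2659} = - \frac{849}{928} + \frac{442}{2659} = - \frac{1847315}{2467552}$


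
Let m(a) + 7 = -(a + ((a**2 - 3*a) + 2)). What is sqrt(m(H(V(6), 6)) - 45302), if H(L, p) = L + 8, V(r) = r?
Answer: I*sqrt(45479) ≈ 213.26*I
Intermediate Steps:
H(L, p) = 8 + L
m(a) = -9 - a**2 + 2*a (m(a) = -7 - (a + ((a**2 - 3*a) + 2)) = -7 - (a + (2 + a**2 - 3*a)) = -7 - (2 + a**2 - 2*a) = -7 + (-2 - a**2 + 2*a) = -9 - a**2 + 2*a)
sqrt(m(H(V(6), 6)) - 45302) = sqrt((-9 - (8 + 6)**2 + 2*(8 + 6)) - 45302) = sqrt((-9 - 1*14**2 + 2*14) - 45302) = sqrt((-9 - 1*196 + 28) - 45302) = sqrt((-9 - 196 + 28) - 45302) = sqrt(-177 - 45302) = sqrt(-45479) = I*sqrt(45479)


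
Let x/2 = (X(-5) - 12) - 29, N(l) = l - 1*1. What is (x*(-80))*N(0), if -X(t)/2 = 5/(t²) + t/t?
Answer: -6944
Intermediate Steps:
N(l) = -1 + l (N(l) = l - 1 = -1 + l)
X(t) = -2 - 10/t² (X(t) = -2*(5/(t²) + t/t) = -2*(5/t² + 1) = -2*(1 + 5/t²) = -2 - 10/t²)
x = -434/5 (x = 2*(((-2 - 10/(-5)²) - 12) - 29) = 2*(((-2 - 10*1/25) - 12) - 29) = 2*(((-2 - ⅖) - 12) - 29) = 2*((-12/5 - 12) - 29) = 2*(-72/5 - 29) = 2*(-217/5) = -434/5 ≈ -86.800)
(x*(-80))*N(0) = (-434/5*(-80))*(-1 + 0) = 6944*(-1) = -6944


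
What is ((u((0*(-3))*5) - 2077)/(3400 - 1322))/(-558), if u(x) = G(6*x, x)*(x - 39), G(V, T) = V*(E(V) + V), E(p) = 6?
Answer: 67/37404 ≈ 0.0017913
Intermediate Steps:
G(V, T) = V*(6 + V)
u(x) = 6*x*(-39 + x)*(6 + 6*x) (u(x) = ((6*x)*(6 + 6*x))*(x - 39) = (6*x*(6 + 6*x))*(-39 + x) = 6*x*(-39 + x)*(6 + 6*x))
((u((0*(-3))*5) - 2077)/(3400 - 1322))/(-558) = ((36*((0*(-3))*5)*(1 + (0*(-3))*5)*(-39 + (0*(-3))*5) - 2077)/(3400 - 1322))/(-558) = ((36*(0*5)*(1 + 0*5)*(-39 + 0*5) - 2077)/2078)*(-1/558) = ((36*0*(1 + 0)*(-39 + 0) - 2077)*(1/2078))*(-1/558) = ((36*0*1*(-39) - 2077)*(1/2078))*(-1/558) = ((0 - 2077)*(1/2078))*(-1/558) = -2077*1/2078*(-1/558) = -2077/2078*(-1/558) = 67/37404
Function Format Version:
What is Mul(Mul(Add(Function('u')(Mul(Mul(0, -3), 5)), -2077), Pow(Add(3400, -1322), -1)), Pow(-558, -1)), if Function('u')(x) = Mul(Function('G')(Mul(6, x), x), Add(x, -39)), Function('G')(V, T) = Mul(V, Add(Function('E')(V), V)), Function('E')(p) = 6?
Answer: Rational(67, 37404) ≈ 0.0017913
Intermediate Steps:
Function('G')(V, T) = Mul(V, Add(6, V))
Function('u')(x) = Mul(6, x, Add(-39, x), Add(6, Mul(6, x))) (Function('u')(x) = Mul(Mul(Mul(6, x), Add(6, Mul(6, x))), Add(x, -39)) = Mul(Mul(6, x, Add(6, Mul(6, x))), Add(-39, x)) = Mul(6, x, Add(-39, x), Add(6, Mul(6, x))))
Mul(Mul(Add(Function('u')(Mul(Mul(0, -3), 5)), -2077), Pow(Add(3400, -1322), -1)), Pow(-558, -1)) = Mul(Mul(Add(Mul(36, Mul(Mul(0, -3), 5), Add(1, Mul(Mul(0, -3), 5)), Add(-39, Mul(Mul(0, -3), 5))), -2077), Pow(Add(3400, -1322), -1)), Pow(-558, -1)) = Mul(Mul(Add(Mul(36, Mul(0, 5), Add(1, Mul(0, 5)), Add(-39, Mul(0, 5))), -2077), Pow(2078, -1)), Rational(-1, 558)) = Mul(Mul(Add(Mul(36, 0, Add(1, 0), Add(-39, 0)), -2077), Rational(1, 2078)), Rational(-1, 558)) = Mul(Mul(Add(Mul(36, 0, 1, -39), -2077), Rational(1, 2078)), Rational(-1, 558)) = Mul(Mul(Add(0, -2077), Rational(1, 2078)), Rational(-1, 558)) = Mul(Mul(-2077, Rational(1, 2078)), Rational(-1, 558)) = Mul(Rational(-2077, 2078), Rational(-1, 558)) = Rational(67, 37404)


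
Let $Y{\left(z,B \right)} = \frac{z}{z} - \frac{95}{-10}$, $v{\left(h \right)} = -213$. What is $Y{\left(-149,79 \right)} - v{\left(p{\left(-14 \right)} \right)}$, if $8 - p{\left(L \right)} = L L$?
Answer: $\frac{447}{2} \approx 223.5$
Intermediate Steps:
$p{\left(L \right)} = 8 - L^{2}$ ($p{\left(L \right)} = 8 - L L = 8 - L^{2}$)
$Y{\left(z,B \right)} = \frac{21}{2}$ ($Y{\left(z,B \right)} = 1 - - \frac{19}{2} = 1 + \frac{19}{2} = \frac{21}{2}$)
$Y{\left(-149,79 \right)} - v{\left(p{\left(-14 \right)} \right)} = \frac{21}{2} - -213 = \frac{21}{2} + 213 = \frac{447}{2}$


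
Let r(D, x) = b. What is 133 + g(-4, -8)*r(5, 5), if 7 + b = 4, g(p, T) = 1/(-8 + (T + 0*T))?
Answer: 2131/16 ≈ 133.19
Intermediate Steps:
g(p, T) = 1/(-8 + T) (g(p, T) = 1/(-8 + (T + 0)) = 1/(-8 + T))
b = -3 (b = -7 + 4 = -3)
r(D, x) = -3
133 + g(-4, -8)*r(5, 5) = 133 - 3/(-8 - 8) = 133 - 3/(-16) = 133 - 1/16*(-3) = 133 + 3/16 = 2131/16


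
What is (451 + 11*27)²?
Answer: 559504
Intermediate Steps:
(451 + 11*27)² = (451 + 297)² = 748² = 559504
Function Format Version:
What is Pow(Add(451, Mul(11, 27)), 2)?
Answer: 559504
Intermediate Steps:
Pow(Add(451, Mul(11, 27)), 2) = Pow(Add(451, 297), 2) = Pow(748, 2) = 559504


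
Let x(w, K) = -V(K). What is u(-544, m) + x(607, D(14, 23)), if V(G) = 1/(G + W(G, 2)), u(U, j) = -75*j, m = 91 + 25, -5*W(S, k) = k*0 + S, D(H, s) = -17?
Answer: -591595/68 ≈ -8699.9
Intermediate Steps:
W(S, k) = -S/5 (W(S, k) = -(k*0 + S)/5 = -(0 + S)/5 = -S/5)
m = 116
V(G) = 5/(4*G) (V(G) = 1/(G - G/5) = 1/(4*G/5) = 5/(4*G))
x(w, K) = -5/(4*K)
u(-544, m) + x(607, D(14, 23)) = -75*116 - 5/4/(-17) = -8700 - 5/4*(-1/17) = -8700 + 5/68 = -591595/68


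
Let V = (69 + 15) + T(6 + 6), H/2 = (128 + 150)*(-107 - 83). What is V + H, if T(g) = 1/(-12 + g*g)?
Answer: -13933391/132 ≈ -1.0556e+5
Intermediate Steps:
T(g) = 1/(-12 + g²)
H = -105640 (H = 2*((128 + 150)*(-107 - 83)) = 2*(278*(-190)) = 2*(-52820) = -105640)
V = 11089/132 (V = (69 + 15) + 1/(-12 + (6 + 6)²) = 84 + 1/(-12 + 12²) = 84 + 1/(-12 + 144) = 84 + 1/132 = 11089/132 ≈ 84.008)
V + H = 11089/132 - 105640 = -13933391/132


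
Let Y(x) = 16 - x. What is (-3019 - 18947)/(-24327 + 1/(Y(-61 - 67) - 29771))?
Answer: 46484763/51481145 ≈ 0.90295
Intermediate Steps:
(-3019 - 18947)/(-24327 + 1/(Y(-61 - 67) - 29771)) = (-3019 - 18947)/(-24327 + 1/((16 - (-61 - 67)) - 29771)) = -21966/(-24327 + 1/((16 - 1*(-128)) - 29771)) = -21966/(-24327 + 1/((16 + 128) - 29771)) = -21966/(-24327 + 1/(144 - 29771)) = -21966/(-24327 + 1/(-29627)) = -21966/(-24327 - 1/29627) = -21966/(-720736030/29627) = -21966*(-29627/720736030) = 46484763/51481145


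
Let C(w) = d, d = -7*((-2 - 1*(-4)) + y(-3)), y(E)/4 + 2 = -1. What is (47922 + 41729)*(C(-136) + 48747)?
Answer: 4376492867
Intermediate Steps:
y(E) = -12 (y(E) = -8 + 4*(-1) = -8 - 4 = -12)
d = 70 (d = -7*((-2 - 1*(-4)) - 12) = -7*((-2 + 4) - 12) = -7*(2 - 12) = -7*(-10) = 70)
C(w) = 70
(47922 + 41729)*(C(-136) + 48747) = (47922 + 41729)*(70 + 48747) = 89651*48817 = 4376492867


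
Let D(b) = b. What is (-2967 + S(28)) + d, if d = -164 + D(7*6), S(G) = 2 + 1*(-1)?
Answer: -3088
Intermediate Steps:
S(G) = 1 (S(G) = 2 - 1 = 1)
d = -122 (d = -164 + 7*6 = -164 + 42 = -122)
(-2967 + S(28)) + d = (-2967 + 1) - 122 = -2966 - 122 = -3088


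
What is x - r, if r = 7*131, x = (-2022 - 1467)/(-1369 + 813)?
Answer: -506363/556 ≈ -910.72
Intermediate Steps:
x = 3489/556 (x = -3489/(-556) = -3489*(-1/556) = 3489/556 ≈ 6.2752)
r = 917
x - r = 3489/556 - 1*917 = 3489/556 - 917 = -506363/556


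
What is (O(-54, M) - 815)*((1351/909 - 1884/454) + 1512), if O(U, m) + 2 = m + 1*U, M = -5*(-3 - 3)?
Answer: -261921893615/206343 ≈ -1.2694e+6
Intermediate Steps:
M = 30 (M = -5*(-6) = 30)
O(U, m) = -2 + U + m (O(U, m) = -2 + (m + 1*U) = -2 + (m + U) = -2 + (U + m) = -2 + U + m)
(O(-54, M) - 815)*((1351/909 - 1884/454) + 1512) = ((-2 - 54 + 30) - 815)*((1351/909 - 1884/454) + 1512) = (-26 - 815)*((1351*(1/909) - 1884*1/454) + 1512) = -841*((1351/909 - 942/227) + 1512) = -841*(-549601/206343 + 1512) = -841*311441015/206343 = -261921893615/206343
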